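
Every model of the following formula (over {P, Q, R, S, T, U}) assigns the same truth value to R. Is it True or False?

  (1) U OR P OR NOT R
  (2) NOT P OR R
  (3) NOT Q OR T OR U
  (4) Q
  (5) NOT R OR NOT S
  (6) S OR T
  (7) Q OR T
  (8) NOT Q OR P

True

Suppose R = false.
(NOT P) alone gives P = false.
(Q) alone gives Q = true.
Now (NOT Q) is unsatisfied and unit — conflict.
So every satisfying assignment has R = True.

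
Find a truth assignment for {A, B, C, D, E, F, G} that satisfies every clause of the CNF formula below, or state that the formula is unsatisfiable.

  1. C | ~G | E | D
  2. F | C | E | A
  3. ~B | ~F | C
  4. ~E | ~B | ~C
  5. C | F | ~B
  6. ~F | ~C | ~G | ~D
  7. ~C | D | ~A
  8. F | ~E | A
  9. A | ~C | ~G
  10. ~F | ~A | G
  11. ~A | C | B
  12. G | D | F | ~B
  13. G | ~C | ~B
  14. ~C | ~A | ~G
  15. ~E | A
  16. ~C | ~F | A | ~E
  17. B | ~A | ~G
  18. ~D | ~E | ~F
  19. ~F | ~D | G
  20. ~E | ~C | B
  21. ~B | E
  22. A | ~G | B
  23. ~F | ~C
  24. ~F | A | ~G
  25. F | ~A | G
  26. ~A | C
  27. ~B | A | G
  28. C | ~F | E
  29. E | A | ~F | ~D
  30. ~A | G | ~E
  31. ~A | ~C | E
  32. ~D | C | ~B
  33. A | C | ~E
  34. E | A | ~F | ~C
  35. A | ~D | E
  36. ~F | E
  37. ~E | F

Case E = 0:
From the singleton clause (~B), B = 0.
From the singleton clause (~F), F = 0.
Case C = 1:
From the singleton clause (~A), A = 0.
From the singleton clause (~G), G = 0.
From the singleton clause (~D), D = 0.
Every clause now holds.

A=0; B=0; C=1; D=0; E=0; F=0; G=0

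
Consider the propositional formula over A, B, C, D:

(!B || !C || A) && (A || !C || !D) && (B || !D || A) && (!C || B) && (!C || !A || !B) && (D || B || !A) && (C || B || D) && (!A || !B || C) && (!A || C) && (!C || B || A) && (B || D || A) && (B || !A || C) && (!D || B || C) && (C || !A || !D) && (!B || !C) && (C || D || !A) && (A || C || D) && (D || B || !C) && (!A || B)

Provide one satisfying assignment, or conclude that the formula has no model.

Suppose C = false.
The clause (!A) is unit, so A = false.
The clause (D) is unit, so D = true.
The clause (B) is unit, so B = true.
All clauses are satisfied.

A ↦ false, B ↦ true, C ↦ false, D ↦ true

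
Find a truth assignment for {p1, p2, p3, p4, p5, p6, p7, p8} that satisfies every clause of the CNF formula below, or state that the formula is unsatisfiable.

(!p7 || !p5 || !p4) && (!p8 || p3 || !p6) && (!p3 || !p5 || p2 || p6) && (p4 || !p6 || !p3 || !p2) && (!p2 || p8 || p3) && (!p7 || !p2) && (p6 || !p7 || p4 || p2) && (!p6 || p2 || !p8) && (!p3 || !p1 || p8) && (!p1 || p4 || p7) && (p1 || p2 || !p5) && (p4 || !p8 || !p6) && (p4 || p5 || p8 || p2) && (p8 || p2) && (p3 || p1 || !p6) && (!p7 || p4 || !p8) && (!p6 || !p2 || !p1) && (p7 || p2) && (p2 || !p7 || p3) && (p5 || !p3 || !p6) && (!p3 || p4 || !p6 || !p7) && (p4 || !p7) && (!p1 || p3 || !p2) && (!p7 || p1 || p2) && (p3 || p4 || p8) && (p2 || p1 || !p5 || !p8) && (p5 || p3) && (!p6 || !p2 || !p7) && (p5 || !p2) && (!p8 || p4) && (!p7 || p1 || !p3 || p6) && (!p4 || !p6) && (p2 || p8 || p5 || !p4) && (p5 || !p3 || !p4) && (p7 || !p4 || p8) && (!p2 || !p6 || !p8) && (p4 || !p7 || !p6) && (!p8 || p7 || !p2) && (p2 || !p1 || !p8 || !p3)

Case p7 = false:
Unit clause (p2) forces p2 = true.
Unit clause (p5) forces p5 = true.
Unit clause (!p8) forces p8 = false.
Unit clause (p3) forces p3 = true.
Unit clause (!p1) forces p1 = false.
Unit clause (!p4) forces p4 = false.
Unit clause (!p6) forces p6 = false.
All clauses are satisfied.

p1=false; p2=true; p3=true; p4=false; p5=true; p6=false; p7=false; p8=false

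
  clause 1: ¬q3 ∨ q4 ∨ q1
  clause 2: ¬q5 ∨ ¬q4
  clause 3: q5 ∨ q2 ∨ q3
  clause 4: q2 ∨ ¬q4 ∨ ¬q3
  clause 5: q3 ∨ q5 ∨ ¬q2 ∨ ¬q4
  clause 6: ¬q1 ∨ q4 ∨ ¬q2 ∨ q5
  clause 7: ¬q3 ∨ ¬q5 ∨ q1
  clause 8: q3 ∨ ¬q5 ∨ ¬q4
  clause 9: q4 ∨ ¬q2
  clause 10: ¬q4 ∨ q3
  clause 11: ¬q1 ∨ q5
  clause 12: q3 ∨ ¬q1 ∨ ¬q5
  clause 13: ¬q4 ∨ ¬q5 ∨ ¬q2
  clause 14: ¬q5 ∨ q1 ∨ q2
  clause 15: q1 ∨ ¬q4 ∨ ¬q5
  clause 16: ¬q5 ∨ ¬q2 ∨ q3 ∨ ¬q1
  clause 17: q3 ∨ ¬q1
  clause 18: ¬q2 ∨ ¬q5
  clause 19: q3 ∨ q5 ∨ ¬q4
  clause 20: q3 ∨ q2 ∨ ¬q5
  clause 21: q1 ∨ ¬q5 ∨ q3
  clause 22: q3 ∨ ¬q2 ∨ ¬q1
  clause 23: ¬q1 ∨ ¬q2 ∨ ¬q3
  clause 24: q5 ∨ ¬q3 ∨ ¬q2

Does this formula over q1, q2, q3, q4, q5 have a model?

Try q5 = True.
The clause (¬q4) is unit, so q4 = False.
The clause (¬q2) is unit, so q2 = False.
The clause (q1) is unit, so q1 = True.
The clause (q3) is unit, so q3 = True.
Every clause now holds.
A satisfying assignment: q1=True, q2=False, q3=True, q4=False, q5=True.

Yes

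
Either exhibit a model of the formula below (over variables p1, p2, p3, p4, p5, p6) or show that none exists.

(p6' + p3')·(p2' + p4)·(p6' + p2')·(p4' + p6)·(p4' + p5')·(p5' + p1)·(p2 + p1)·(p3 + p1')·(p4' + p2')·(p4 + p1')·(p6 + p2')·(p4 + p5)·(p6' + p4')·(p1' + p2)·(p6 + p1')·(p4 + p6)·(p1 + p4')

UNSATISFIABLE

Try p6 = 0.
Unit clause (p4') forces p4 = 0.
Now (p4) is unsatisfied and unit — conflict.
So p6 must be the other value — set p6 = 1.
Unit clause (p3') forces p3 = 0.
Unit clause (p2') forces p2 = 0.
Unit clause (p1) forces p1 = 1.
Now (p1') is unsatisfied and unit — conflict.
Neither p6 = 1 nor p6 = 0 works.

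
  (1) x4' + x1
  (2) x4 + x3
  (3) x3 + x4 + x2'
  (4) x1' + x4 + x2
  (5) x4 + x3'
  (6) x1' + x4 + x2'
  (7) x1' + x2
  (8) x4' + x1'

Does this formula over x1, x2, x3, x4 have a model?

Try x4 = 0.
(x3) alone gives x3 = 1.
That conflicts with the unit clause (x3').
So x4 must be the other value — set x4 = 1.
(x1) alone gives x1 = 1.
That conflicts with the unit clause (x1').
Neither x4 = 1 nor x4 = 0 works.
No assignment satisfies every clause.

No, unsatisfiable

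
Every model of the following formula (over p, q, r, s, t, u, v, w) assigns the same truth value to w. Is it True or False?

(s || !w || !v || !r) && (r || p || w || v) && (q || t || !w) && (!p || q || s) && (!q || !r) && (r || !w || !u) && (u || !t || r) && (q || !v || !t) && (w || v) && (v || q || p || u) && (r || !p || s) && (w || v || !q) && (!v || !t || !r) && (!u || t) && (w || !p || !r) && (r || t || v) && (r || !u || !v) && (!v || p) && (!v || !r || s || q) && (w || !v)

Suppose w = false.
From the singleton clause (v), v = true.
But (!v) is also a unit clause — contradiction.
So every satisfying assignment has w = True.

True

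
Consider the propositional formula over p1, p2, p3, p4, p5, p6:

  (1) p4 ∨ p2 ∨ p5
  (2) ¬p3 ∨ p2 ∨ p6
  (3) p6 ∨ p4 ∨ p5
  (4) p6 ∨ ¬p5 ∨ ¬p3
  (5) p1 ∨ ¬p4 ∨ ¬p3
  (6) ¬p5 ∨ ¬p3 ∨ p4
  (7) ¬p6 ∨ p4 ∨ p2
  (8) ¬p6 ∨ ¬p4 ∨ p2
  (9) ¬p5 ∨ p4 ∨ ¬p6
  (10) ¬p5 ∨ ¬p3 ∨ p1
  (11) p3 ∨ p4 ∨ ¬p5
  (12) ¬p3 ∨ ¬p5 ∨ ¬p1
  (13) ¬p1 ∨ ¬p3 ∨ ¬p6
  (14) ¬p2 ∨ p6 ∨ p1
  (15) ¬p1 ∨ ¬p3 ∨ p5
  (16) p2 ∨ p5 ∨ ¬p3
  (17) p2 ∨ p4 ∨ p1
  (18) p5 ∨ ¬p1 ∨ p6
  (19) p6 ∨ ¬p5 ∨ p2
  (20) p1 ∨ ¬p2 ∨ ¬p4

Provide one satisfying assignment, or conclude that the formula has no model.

p1=True, p2=True, p3=False, p4=True, p5=True, p6=False

Try p4 = True.
Try p1 = True.
Try p6 = False.
From the singleton clause (p5), p5 = True.
From the singleton clause (¬p3), p3 = False.
From the singleton clause (p2), p2 = True.
All clauses are satisfied.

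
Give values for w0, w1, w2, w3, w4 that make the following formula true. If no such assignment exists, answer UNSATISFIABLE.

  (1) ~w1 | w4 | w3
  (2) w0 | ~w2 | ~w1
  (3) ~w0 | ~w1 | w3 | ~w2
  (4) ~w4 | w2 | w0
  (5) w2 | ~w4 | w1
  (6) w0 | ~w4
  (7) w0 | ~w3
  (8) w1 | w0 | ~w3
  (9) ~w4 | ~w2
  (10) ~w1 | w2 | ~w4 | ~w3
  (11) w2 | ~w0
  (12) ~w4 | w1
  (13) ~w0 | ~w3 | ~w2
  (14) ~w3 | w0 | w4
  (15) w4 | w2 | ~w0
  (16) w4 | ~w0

w0: 0; w1: 0; w2: 1; w3: 0; w4: 0

Suppose w0 = 0.
(~w4) alone gives w4 = 0.
(~w3) alone gives w3 = 0.
(~w1) alone gives w1 = 0.
No clause remains; w2 is free.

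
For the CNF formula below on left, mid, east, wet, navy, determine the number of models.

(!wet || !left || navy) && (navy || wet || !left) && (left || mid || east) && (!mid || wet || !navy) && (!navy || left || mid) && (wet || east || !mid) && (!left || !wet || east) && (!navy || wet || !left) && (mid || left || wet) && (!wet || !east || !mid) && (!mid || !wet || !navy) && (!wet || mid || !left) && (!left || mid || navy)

3

There are 2^5 = 32 truth assignments over (left, mid, east, wet, navy).
Split on mid. With mid = true, the clauses containing mid are satisfied and !mid drops from the rest; 2 of the 2^4 = 16 assignments to the other variables satisfy what remains.
With mid = false, by the same count on the reduced clause set, 1 assignment works.
(One model: left=F, mid=F, east=T, wet=T, navy=F.)
Total: 2 + 1 = 3.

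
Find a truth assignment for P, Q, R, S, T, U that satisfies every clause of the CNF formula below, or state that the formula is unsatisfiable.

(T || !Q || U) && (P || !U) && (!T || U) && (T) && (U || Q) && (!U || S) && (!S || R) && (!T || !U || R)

Unit clause (T) forces T = true.
Unit clause (U) forces U = true.
Unit clause (P) forces P = true.
Unit clause (S) forces S = true.
Unit clause (R) forces R = true.
Every clause is now satisfied; Q is unconstrained.

P=true, Q=false, R=true, S=true, T=true, U=true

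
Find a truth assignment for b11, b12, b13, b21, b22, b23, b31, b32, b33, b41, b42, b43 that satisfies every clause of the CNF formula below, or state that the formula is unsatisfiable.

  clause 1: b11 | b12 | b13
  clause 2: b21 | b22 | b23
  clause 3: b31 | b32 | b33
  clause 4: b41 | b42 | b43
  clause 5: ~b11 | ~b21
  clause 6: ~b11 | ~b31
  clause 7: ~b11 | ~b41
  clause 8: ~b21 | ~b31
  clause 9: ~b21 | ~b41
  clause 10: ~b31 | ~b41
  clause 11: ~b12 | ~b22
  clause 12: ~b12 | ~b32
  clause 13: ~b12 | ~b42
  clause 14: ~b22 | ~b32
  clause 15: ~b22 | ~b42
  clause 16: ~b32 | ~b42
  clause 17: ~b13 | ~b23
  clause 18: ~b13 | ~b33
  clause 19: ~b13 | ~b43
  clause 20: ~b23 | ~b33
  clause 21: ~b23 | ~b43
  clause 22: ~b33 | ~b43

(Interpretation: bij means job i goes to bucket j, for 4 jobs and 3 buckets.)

Case b11 = 0:
Case b12 = 1:
From the singleton clause (~b22), b22 = 0.
From the singleton clause (~b32), b32 = 0.
From the singleton clause (~b42), b42 = 0.
Case b21 = 1:
From the singleton clause (~b31), b31 = 0.
From the singleton clause (b33), b33 = 1.
From the singleton clause (~b41), b41 = 0.
From the singleton clause (b43), b43 = 1.
Now (~b43) is unsatisfied and unit — conflict.
Backtrack on b21: now try b21 = 0.
From the singleton clause (b23), b23 = 1.
From the singleton clause (~b13), b13 = 0.
From the singleton clause (~b33), b33 = 0.
From the singleton clause (b31), b31 = 1.
From the singleton clause (~b41), b41 = 0.
From the singleton clause (b43), b43 = 1.
Now (~b43) is unsatisfied and unit — conflict.
Neither b21 = 1 nor b21 = 0 works.
Backtrack on b12: now try b12 = 0.
From the singleton clause (b13), b13 = 1.
From the singleton clause (~b23), b23 = 0.
From the singleton clause (~b33), b33 = 0.
From the singleton clause (~b43), b43 = 0.
Case b21 = 1:
From the singleton clause (~b31), b31 = 0.
From the singleton clause (b32), b32 = 1.
From the singleton clause (~b41), b41 = 0.
From the singleton clause (b42), b42 = 1.
Now (~b42) is unsatisfied and unit — conflict.
Backtrack on b21: now try b21 = 0.
From the singleton clause (b22), b22 = 1.
From the singleton clause (~b32), b32 = 0.
From the singleton clause (b31), b31 = 1.
From the singleton clause (~b41), b41 = 0.
From the singleton clause (b42), b42 = 1.
Now (~b42) is unsatisfied and unit — conflict.
Neither b21 = 1 nor b21 = 0 works.
Neither b12 = 1 nor b12 = 0 works.
Backtrack on b11: now try b11 = 1.
From the singleton clause (~b21), b21 = 0.
From the singleton clause (~b31), b31 = 0.
From the singleton clause (~b41), b41 = 0.
Case b22 = 1:
From the singleton clause (~b12), b12 = 0.
From the singleton clause (~b32), b32 = 0.
From the singleton clause (b33), b33 = 1.
From the singleton clause (~b42), b42 = 0.
From the singleton clause (b43), b43 = 1.
Now (~b43) is unsatisfied and unit — conflict.
Backtrack on b22: now try b22 = 0.
From the singleton clause (b23), b23 = 1.
From the singleton clause (~b13), b13 = 0.
From the singleton clause (~b33), b33 = 0.
From the singleton clause (b32), b32 = 1.
From the singleton clause (~b12), b12 = 0.
From the singleton clause (~b42), b42 = 0.
From the singleton clause (b43), b43 = 1.
Now (~b43) is unsatisfied and unit — conflict.
Neither b22 = 1 nor b22 = 0 works.
Neither b11 = 1 nor b11 = 0 works.

UNSATISFIABLE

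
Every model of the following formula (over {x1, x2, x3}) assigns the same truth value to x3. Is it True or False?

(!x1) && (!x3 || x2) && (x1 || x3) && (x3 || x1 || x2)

True

Suppose x3 = false.
(!x1) alone gives x1 = false.
Now (x1) is unsatisfied and unit — conflict.
So every satisfying assignment has x3 = True.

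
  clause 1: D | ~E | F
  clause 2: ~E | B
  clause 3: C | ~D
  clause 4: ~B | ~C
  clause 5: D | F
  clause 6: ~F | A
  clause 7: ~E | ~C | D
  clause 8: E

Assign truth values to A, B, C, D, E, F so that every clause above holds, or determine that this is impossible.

From the singleton clause (E), E = 1.
From the singleton clause (B), B = 1.
From the singleton clause (~C), C = 0.
From the singleton clause (~D), D = 0.
From the singleton clause (F), F = 1.
From the singleton clause (A), A = 1.
This assignment satisfies each clause.

A=1,  B=1,  C=0,  D=0,  E=1,  F=1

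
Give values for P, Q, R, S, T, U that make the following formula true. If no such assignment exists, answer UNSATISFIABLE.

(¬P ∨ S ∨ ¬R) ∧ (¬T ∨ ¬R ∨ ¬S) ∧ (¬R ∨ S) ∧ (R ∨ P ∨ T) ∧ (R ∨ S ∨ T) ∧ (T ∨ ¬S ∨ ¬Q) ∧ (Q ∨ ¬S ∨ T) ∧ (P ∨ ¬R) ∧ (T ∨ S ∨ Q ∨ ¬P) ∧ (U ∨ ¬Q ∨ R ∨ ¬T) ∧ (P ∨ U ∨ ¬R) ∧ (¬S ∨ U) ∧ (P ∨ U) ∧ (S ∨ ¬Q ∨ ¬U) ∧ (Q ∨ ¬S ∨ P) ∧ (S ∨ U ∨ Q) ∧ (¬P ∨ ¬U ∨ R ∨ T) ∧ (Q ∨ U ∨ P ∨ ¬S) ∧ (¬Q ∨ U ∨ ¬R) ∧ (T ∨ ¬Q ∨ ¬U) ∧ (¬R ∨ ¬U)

Branch on R: set R = False.
Branch on P: set P = False.
From the singleton clause (T), T = True.
From the singleton clause (U), U = True.
Branch on S: set S = False.
From the singleton clause (¬Q), Q = False.
Every clause now holds.

P: False,  Q: False,  R: False,  S: False,  T: True,  U: True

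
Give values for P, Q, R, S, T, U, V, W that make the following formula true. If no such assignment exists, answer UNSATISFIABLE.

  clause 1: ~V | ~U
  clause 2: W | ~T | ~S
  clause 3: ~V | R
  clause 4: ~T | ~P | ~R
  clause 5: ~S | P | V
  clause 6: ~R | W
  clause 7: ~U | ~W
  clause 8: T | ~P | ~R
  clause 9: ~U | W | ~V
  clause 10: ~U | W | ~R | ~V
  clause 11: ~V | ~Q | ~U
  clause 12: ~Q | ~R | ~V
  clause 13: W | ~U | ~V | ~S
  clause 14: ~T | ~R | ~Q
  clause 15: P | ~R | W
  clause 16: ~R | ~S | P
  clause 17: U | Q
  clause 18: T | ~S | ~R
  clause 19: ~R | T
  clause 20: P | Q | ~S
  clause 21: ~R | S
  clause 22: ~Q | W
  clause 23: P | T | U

Case V = 0:
Case S = 1:
From the singleton clause (P), P = 1.
Case W = 1:
From the singleton clause (~U), U = 0.
From the singleton clause (Q), Q = 1.
Case T = 1:
From the singleton clause (~R), R = 0.
All clauses are satisfied.

P=1,  Q=1,  R=0,  S=1,  T=1,  U=0,  V=0,  W=1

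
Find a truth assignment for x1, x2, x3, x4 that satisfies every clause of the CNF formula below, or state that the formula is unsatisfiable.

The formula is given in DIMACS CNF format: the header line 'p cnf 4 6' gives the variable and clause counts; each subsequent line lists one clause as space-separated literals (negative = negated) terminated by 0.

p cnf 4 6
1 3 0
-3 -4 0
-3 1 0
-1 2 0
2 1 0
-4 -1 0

Try x1 = True.
The clause (x2) is unit, so x2 = True.
The clause (¬x4) is unit, so x4 = False.
All clauses hold; x3 can take either value.

x1=True; x2=True; x3=True; x4=False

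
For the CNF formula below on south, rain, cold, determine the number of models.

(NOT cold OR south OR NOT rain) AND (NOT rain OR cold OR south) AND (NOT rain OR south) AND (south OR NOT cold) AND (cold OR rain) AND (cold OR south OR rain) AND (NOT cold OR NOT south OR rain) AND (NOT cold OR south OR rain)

2

There are 2^3 = 8 truth assignments over (south, rain, cold).
Check each against the 8 clauses (columns in the order south, rain, cold):
  F F F  ✗ fails (cold OR rain)
  F F T  ✗ fails (south OR NOT cold)
  F T F  ✗ fails (NOT rain OR cold OR south)
  F T T  ✗ fails (NOT cold OR south OR NOT rain)
  T F F  ✗ fails (cold OR rain)
  T F T  ✗ fails (NOT cold OR NOT south OR rain)
  T T F  ✓ satisfies all
  T T T  ✓ satisfies all
2 of the 8 rows are models.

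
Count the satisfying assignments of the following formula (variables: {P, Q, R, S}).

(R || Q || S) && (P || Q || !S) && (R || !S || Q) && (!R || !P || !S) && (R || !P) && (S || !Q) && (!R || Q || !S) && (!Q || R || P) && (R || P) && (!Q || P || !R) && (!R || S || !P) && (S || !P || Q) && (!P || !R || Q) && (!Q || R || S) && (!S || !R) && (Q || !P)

There are 2^4 = 16 truth assignments over (P, Q, R, S).
Check each against the 16 clauses (columns in the order P, Q, R, S):
  F F F F  ✗ fails (R || Q || S)
  F F F T  ✗ fails (P || Q || !S)
  F F T F  ✓ satisfies all
  F F T T  ✗ fails (P || Q || !S)
  F T F F  ✗ fails (S || !Q)
  F T F T  ✗ fails (!Q || R || P)
  F T T F  ✗ fails (S || !Q)
  F T T T  ✗ fails (!Q || P || !R)
  T F F F  ✗ fails (R || Q || S)
  T F F T  ✗ fails (R || !S || Q)
  T F T F  ✗ fails (!R || S || !P)
  T F T T  ✗ fails (!R || !P || !S)
  T T F F  ✗ fails (R || !P)
  T T F T  ✗ fails (R || !P)
  T T T F  ✗ fails (S || !Q)
  T T T T  ✗ fails (!R || !P || !S)
1 of the 16 rows is a model.

1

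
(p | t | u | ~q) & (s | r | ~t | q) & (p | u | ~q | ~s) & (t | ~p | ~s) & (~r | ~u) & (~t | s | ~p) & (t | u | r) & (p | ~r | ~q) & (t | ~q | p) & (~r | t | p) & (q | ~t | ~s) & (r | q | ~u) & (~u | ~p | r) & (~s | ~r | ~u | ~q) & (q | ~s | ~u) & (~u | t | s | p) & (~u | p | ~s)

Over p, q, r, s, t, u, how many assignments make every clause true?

7

There are 2^6 = 64 truth assignments over (p, q, r, s, t, u).
Split on u. With u = 1, the clauses containing u are satisfied and ~u drops from the rest; 1 of the 2^5 = 32 assignments to the other variables satisfy what remains.
With u = 0, by the same count on the reduced clause set, 6 assignments work.
(One model: p=F, q=F, r=T, s=F, t=T, u=F.)
Total: 1 + 6 = 7.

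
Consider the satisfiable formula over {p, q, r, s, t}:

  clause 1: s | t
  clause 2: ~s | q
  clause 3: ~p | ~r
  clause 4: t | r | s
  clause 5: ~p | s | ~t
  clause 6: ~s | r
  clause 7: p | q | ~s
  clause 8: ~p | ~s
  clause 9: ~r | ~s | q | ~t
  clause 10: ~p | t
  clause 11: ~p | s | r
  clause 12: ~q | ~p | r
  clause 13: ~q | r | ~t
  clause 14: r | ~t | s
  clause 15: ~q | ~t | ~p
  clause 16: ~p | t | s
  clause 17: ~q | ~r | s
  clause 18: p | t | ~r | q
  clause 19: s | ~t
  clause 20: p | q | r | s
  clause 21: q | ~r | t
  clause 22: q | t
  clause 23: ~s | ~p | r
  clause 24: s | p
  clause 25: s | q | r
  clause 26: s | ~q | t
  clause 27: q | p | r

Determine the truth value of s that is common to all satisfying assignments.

Suppose s = 0.
The clause (t) is unit, so t = 1.
Now (~t) is unsatisfied and unit — conflict.
So every satisfying assignment has s = True.

True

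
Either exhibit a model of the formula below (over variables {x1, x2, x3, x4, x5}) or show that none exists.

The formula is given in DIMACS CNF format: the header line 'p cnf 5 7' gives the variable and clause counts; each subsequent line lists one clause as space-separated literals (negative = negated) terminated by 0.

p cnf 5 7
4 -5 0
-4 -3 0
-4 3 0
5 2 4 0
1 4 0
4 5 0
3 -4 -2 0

Try x4 = True.
The clause (¬x3) is unit, so x3 = False.
Now (x3) is unsatisfied and unit — conflict.
Backtrack on x4: now try x4 = False.
The clause (¬x5) is unit, so x5 = False.
Now (x5) is unsatisfied and unit — conflict.
Either choice for x4 ends in contradiction.

UNSATISFIABLE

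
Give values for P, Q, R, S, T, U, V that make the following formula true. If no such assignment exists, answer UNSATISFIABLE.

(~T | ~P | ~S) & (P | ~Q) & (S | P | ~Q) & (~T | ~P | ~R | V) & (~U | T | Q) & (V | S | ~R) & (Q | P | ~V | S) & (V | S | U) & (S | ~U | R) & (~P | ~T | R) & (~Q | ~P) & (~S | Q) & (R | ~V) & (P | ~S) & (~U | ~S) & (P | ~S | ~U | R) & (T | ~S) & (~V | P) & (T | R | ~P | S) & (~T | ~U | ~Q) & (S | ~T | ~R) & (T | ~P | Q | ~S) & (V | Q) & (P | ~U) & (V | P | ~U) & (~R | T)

UNSATISFIABLE

Suppose P = 1.
From the singleton clause (~Q), Q = 0.
From the singleton clause (~S), S = 0.
From the singleton clause (V), V = 1.
From the singleton clause (R), R = 1.
From the singleton clause (~T), T = 0.
Now (T) is unsatisfied and unit — conflict.
That branch fails; take P = 0 instead.
From the singleton clause (~Q), Q = 0.
From the singleton clause (~S), S = 0.
From the singleton clause (~V), V = 0.
Now (V) is unsatisfied and unit — conflict.
Either choice for P ends in contradiction.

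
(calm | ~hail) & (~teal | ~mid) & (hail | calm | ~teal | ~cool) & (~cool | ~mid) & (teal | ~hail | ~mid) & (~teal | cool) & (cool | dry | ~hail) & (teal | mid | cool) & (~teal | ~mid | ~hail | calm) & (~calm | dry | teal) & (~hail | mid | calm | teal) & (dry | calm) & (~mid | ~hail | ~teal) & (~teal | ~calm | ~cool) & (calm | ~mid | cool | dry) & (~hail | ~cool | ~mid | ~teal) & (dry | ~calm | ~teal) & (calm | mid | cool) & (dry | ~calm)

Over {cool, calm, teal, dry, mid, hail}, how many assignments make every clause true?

5

There are 2^6 = 64 truth assignments over (cool, calm, teal, dry, mid, hail).
Split on teal. With teal = 1, the clauses containing teal are satisfied and ~teal drops from the rest; 0 of the 2^5 = 32 assignments to the other variables satisfy what remains.
With teal = 0, by the same count on the reduced clause set, 5 assignments work.
Total: 0 + 5 = 5.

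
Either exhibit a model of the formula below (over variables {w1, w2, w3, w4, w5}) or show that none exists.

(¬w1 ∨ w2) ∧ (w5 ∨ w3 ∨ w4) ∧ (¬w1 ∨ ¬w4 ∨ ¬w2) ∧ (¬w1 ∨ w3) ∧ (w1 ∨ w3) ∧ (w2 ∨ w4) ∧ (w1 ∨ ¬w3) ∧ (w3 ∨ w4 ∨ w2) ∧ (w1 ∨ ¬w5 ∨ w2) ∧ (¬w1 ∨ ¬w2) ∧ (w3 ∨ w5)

UNSATISFIABLE

Try w1 = False.
The clause (w3) is unit, so w3 = True.
But (¬w3) is also a unit clause — contradiction.
That branch fails; take w1 = True instead.
The clause (w2) is unit, so w2 = True.
But (¬w2) is also a unit clause — contradiction.
Either choice for w1 ends in contradiction.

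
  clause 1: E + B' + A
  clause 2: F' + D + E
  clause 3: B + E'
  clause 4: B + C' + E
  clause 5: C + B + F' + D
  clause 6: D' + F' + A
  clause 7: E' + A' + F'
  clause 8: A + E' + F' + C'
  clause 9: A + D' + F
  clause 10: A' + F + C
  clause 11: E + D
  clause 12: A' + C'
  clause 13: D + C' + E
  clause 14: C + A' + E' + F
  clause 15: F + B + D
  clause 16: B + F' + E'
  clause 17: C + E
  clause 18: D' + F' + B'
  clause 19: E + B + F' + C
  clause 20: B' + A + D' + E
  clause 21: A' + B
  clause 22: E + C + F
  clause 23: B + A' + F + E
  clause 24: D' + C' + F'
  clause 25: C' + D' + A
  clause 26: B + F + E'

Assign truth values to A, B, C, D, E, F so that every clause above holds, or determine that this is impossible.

Suppose B = 1.
Suppose E = 1.
Suppose A = 0.
Suppose D = 0.
Suppose F = 0.
All clauses hold; C can take either value.

A: 0,  B: 1,  C: 0,  D: 0,  E: 1,  F: 0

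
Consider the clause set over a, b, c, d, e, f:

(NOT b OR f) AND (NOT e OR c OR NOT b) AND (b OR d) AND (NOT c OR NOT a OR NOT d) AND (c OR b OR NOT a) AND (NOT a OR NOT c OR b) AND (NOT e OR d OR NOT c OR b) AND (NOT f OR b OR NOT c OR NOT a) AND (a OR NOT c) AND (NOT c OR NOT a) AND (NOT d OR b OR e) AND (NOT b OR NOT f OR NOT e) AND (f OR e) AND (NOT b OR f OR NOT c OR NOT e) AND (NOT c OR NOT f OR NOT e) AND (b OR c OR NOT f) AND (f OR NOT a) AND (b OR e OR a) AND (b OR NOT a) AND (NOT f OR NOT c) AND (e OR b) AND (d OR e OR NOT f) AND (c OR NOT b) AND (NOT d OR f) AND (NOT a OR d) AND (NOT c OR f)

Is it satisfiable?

Branch on b: set b = false.
The clause (d) is unit, so d = true.
The clause (e) is unit, so e = true.
The clause (NOT a) is unit, so a = false.
The clause (NOT c) is unit, so c = false.
The clause (NOT f) is unit, so f = false.
Now (f) is unsatisfied and unit — conflict.
Backtrack on b: now try b = true.
The clause (f) is unit, so f = true.
The clause (NOT e) is unit, so e = false.
The clause (NOT c) is unit, so c = false.
Now (c) is unsatisfied and unit — conflict.
Both values of b lead to a conflict.
No assignment satisfies every clause.

No, unsatisfiable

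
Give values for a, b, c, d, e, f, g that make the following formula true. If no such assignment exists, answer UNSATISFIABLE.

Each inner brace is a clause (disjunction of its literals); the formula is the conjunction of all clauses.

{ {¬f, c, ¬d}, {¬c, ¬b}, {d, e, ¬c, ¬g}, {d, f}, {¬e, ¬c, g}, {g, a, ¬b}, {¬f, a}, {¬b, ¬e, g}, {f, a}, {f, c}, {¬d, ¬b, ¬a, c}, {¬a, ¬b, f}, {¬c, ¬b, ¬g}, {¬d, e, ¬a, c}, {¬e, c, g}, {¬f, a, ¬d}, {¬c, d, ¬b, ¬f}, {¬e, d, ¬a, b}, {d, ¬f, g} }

Branch on c: set c = True.
(¬b) alone gives b = False.
Branch on d: set d = True.
Branch on e: set e = True.
(g) alone gives g = True.
Branch on f: set f = False.
(a) alone gives a = True.
Every clause now holds.

a=True; b=False; c=True; d=True; e=True; f=False; g=True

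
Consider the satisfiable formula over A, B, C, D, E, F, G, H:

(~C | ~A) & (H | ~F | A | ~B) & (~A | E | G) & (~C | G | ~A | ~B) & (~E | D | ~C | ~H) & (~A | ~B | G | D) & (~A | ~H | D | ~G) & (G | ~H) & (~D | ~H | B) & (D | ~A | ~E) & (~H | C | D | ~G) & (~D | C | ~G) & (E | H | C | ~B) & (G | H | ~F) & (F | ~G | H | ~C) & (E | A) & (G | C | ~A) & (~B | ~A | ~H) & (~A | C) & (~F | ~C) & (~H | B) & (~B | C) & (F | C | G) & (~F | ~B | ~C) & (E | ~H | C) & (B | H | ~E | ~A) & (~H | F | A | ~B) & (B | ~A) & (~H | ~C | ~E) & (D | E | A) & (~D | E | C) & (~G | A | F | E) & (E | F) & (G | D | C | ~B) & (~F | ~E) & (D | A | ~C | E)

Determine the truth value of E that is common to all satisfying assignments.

True

Suppose E = 0.
The clause (A) is unit, so A = 1.
The clause (~C) is unit, so C = 0.
Now (C) is unsatisfied and unit — conflict.
So every satisfying assignment has E = True.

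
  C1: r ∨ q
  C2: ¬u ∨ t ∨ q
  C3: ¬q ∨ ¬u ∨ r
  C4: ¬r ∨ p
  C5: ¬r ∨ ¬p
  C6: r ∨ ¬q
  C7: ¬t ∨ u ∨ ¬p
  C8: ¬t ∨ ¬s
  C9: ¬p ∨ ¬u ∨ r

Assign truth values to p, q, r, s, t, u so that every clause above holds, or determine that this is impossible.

Suppose r = True.
From the singleton clause (p), p = True.
That conflicts with the unit clause (¬p).
Backtrack on r: now try r = False.
From the singleton clause (q), q = True.
That conflicts with the unit clause (¬q).
Either choice for r ends in contradiction.

UNSATISFIABLE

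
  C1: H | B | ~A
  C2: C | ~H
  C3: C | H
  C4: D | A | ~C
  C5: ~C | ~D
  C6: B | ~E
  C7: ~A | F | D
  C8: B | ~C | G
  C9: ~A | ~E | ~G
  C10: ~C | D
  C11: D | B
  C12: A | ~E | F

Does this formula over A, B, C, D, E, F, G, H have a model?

Suppose C = 1.
The clause (~D) is unit, so D = 0.
But (D) is also a unit clause — contradiction.
Undo C and try C = 0.
The clause (~H) is unit, so H = 0.
But (H) is also a unit clause — contradiction.
Either choice for C ends in contradiction.
No assignment satisfies every clause.

Unsatisfiable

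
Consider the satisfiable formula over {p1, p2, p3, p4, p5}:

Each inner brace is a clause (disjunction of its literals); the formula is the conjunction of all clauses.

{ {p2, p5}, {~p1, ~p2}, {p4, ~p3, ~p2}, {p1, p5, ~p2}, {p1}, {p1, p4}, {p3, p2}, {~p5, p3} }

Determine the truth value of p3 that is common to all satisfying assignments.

Suppose p3 = 0.
From the singleton clause (p1), p1 = 1.
From the singleton clause (~p2), p2 = 0.
That conflicts with the unit clause (p2).
So every satisfying assignment has p3 = True.

True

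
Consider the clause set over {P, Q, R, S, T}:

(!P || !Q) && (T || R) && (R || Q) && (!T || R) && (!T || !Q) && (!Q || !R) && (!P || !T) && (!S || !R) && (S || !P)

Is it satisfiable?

Yes

Suppose P = false.
Suppose T = true.
The clause (R) is unit, so R = true.
The clause (!Q) is unit, so Q = false.
The clause (!S) is unit, so S = false.
Every clause now holds.
A satisfying assignment: P: false,  Q: false,  R: true,  S: false,  T: true.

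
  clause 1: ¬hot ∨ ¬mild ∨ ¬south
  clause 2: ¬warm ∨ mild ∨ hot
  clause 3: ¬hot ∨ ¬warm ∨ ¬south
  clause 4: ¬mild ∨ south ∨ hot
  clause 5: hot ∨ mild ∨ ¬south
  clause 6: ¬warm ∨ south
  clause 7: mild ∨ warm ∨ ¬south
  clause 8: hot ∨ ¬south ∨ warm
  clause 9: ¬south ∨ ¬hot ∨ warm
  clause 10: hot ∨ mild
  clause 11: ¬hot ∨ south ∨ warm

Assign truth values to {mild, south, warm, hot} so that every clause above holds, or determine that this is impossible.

mild=True; south=True; warm=True; hot=False

Case warm = True:
(south) alone gives south = True.
(¬hot) alone gives hot = False.
(mild) alone gives mild = True.
All clauses are satisfied.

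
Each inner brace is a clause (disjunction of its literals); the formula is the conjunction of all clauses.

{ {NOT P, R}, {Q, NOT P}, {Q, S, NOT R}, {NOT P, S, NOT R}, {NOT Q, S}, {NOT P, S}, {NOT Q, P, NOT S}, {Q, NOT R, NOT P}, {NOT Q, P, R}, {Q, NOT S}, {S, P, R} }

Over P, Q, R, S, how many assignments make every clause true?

There are 2^4 = 16 truth assignments over (P, Q, R, S).
Check each against the 11 clauses (columns in the order P, Q, R, S):
  F F F F  ✗ fails (S OR P OR R)
  F F F T  ✗ fails (Q OR NOT S)
  F F T F  ✗ fails (Q OR S OR NOT R)
  F F T T  ✗ fails (Q OR NOT S)
  F T F F  ✗ fails (NOT Q OR S)
  F T F T  ✗ fails (NOT Q OR P OR NOT S)
  F T T F  ✗ fails (NOT Q OR S)
  F T T T  ✗ fails (NOT Q OR P OR NOT S)
  T F F F  ✗ fails (NOT P OR R)
  T F F T  ✗ fails (NOT P OR R)
  T F T F  ✗ fails (Q OR NOT P)
  T F T T  ✗ fails (Q OR NOT P)
  T T F F  ✗ fails (NOT P OR R)
  T T F T  ✗ fails (NOT P OR R)
  T T T F  ✗ fails (NOT P OR S OR NOT R)
  T T T T  ✓ satisfies all
1 of the 16 rows is a model.

1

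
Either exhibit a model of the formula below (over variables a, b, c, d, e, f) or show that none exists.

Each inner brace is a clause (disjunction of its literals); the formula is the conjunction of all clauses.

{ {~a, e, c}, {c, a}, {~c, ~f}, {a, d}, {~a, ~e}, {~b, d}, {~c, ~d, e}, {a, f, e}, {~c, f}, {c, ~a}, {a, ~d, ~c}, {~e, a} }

Case c = 1:
From the singleton clause (~f), f = 0.
That conflicts with the unit clause (f).
Undo c and try c = 0.
From the singleton clause (a), a = 1.
That conflicts with the unit clause (~a).
Either choice for c ends in contradiction.

UNSATISFIABLE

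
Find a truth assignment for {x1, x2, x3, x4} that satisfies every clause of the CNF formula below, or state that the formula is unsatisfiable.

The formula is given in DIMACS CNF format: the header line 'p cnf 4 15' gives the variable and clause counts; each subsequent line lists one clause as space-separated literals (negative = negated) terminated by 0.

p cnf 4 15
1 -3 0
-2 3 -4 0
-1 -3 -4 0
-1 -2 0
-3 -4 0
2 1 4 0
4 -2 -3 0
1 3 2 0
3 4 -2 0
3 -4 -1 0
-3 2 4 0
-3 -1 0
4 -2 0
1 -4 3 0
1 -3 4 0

x1 ↦ True,  x2 ↦ False,  x3 ↦ False,  x4 ↦ False

Try x1 = True.
The clause (¬x2) is unit, so x2 = False.
The clause (¬x3) is unit, so x3 = False.
The clause (¬x4) is unit, so x4 = False.
Every clause now holds.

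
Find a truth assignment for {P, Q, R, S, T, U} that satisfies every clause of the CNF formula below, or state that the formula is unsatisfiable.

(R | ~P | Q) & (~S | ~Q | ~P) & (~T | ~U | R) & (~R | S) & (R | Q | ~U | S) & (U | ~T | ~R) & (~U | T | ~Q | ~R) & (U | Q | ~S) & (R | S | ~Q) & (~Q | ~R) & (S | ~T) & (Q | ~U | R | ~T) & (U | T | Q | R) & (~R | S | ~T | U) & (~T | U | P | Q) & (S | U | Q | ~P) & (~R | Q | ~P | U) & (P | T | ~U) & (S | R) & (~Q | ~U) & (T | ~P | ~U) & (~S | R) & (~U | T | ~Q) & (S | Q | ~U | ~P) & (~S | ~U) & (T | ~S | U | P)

UNSATISFIABLE

Branch on R: set R = 0.
The clause (S) is unit, so S = 1.
Now (~S) is unsatisfied and unit — conflict.
Backtrack on R: now try R = 1.
The clause (S) is unit, so S = 1.
The clause (~Q) is unit, so Q = 0.
The clause (U) is unit, so U = 1.
Now (~U) is unsatisfied and unit — conflict.
Either choice for R ends in contradiction.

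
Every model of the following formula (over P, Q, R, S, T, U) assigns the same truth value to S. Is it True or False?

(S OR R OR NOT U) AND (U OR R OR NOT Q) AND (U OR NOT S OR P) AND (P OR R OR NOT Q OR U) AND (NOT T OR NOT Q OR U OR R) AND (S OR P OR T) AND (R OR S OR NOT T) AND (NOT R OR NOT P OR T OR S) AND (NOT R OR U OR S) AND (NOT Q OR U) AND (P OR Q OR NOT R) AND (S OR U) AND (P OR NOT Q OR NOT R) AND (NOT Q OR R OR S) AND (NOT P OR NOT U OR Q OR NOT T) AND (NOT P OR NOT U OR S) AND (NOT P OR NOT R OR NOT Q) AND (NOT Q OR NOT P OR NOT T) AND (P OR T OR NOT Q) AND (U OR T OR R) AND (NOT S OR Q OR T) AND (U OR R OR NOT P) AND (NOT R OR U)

True

Suppose S = false.
Unit clause (U) forces U = true.
Unit clause (R) forces R = true.
Unit clause (NOT P) forces P = false.
Unit clause (T) forces T = true.
Unit clause (Q) forces Q = true.
Now (NOT Q) is unsatisfied and unit — conflict.
So every satisfying assignment has S = True.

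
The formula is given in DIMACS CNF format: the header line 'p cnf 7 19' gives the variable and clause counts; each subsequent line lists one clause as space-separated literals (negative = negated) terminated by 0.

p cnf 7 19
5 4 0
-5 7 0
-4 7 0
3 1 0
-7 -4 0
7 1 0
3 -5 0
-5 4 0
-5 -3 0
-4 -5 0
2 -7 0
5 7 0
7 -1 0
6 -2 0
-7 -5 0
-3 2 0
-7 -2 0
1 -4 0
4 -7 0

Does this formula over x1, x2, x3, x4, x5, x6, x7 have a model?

Unsatisfiable

Suppose x5 = True.
Unit clause (x7) forces x7 = True.
Now (¬x7) is unsatisfied and unit — conflict.
Undo x5 and try x5 = False.
Unit clause (x4) forces x4 = True.
Unit clause (x7) forces x7 = True.
Now (¬x7) is unsatisfied and unit — conflict.
Both values of x5 lead to a conflict.
No assignment satisfies every clause.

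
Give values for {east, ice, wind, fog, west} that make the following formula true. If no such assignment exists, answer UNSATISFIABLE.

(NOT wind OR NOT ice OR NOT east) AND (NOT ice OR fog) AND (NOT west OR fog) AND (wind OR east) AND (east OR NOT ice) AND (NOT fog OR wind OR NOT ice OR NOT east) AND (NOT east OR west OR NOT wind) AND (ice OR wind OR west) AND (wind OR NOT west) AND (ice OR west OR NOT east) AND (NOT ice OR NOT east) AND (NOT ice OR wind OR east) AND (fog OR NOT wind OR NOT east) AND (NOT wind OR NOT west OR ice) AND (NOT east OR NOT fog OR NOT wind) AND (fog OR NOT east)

east: false,  ice: false,  wind: true,  fog: true,  west: false

Suppose ice = false.
Suppose west = false.
(wind) alone gives wind = true.
(NOT east) alone gives east = false.
All clauses hold; fog can take either value.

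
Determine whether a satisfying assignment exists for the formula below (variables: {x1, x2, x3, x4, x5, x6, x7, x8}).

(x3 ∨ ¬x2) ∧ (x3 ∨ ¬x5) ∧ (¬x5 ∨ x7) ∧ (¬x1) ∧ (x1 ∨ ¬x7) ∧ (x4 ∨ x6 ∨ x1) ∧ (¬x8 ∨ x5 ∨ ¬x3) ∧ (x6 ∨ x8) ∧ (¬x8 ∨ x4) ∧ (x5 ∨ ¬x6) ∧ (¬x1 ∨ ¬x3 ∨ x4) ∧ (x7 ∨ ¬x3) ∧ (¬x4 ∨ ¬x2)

Yes

From the singleton clause (¬x1), x1 = False.
From the singleton clause (¬x7), x7 = False.
From the singleton clause (¬x5), x5 = False.
From the singleton clause (¬x6), x6 = False.
From the singleton clause (x4), x4 = True.
From the singleton clause (x8), x8 = True.
From the singleton clause (¬x3), x3 = False.
From the singleton clause (¬x2), x2 = False.
This assignment satisfies each clause.
A satisfying assignment: x1=False,  x2=False,  x3=False,  x4=True,  x5=False,  x6=False,  x7=False,  x8=True.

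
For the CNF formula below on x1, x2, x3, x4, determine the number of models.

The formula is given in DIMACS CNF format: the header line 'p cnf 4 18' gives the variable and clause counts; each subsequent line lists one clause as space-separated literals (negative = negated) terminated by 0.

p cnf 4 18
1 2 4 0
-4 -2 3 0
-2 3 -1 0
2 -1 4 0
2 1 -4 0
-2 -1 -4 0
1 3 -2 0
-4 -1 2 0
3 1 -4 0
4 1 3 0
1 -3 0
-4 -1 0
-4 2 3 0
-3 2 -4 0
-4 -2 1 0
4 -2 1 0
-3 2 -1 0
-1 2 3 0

1

There are 2^4 = 16 truth assignments over (x1, x2, x3, x4).
Check each against the 18 clauses (columns in the order x1, x2, x3, x4):
  F F F F  ✗ fails (x1 ∨ x2 ∨ x4)
  F F F T  ✗ fails (x2 ∨ x1 ∨ ¬x4)
  F F T F  ✗ fails (x1 ∨ x2 ∨ x4)
  F F T T  ✗ fails (x2 ∨ x1 ∨ ¬x4)
  F T F F  ✗ fails (x1 ∨ x3 ∨ ¬x2)
  F T F T  ✗ fails (¬x4 ∨ ¬x2 ∨ x3)
  F T T F  ✗ fails (x1 ∨ ¬x3)
  F T T T  ✗ fails (x1 ∨ ¬x3)
  T F F F  ✗ fails (x2 ∨ ¬x1 ∨ x4)
  T F F T  ✗ fails (¬x4 ∨ ¬x1 ∨ x2)
  T F T F  ✗ fails (x2 ∨ ¬x1 ∨ x4)
  T F T T  ✗ fails (¬x4 ∨ ¬x1 ∨ x2)
  T T F F  ✗ fails (¬x2 ∨ x3 ∨ ¬x1)
  T T F T  ✗ fails (¬x4 ∨ ¬x2 ∨ x3)
  T T T F  ✓ satisfies all
  T T T T  ✗ fails (¬x2 ∨ ¬x1 ∨ ¬x4)
1 of the 16 rows is a model.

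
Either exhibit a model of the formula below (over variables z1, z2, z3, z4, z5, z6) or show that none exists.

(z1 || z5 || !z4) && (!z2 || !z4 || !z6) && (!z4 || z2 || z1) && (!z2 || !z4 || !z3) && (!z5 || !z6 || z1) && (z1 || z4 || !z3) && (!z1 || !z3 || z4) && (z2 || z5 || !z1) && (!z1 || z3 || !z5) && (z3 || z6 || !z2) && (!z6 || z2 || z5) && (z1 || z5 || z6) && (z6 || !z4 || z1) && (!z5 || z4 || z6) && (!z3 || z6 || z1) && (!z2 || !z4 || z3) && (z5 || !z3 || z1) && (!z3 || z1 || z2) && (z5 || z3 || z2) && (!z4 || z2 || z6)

Case z1 = false:
Case z5 = false:
(!z4) alone gives z4 = false.
(!z3) alone gives z3 = false.
(z6) alone gives z6 = true.
(z2) alone gives z2 = true.
This assignment satisfies each clause.

z1: false,  z2: true,  z3: false,  z4: false,  z5: false,  z6: true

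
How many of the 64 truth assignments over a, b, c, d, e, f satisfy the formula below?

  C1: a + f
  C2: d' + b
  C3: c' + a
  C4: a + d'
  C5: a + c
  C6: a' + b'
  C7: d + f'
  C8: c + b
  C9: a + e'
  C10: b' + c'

2

There are 2^6 = 64 truth assignments over (a, b, c, d, e, f).
Split on e. With e = 1, the clauses containing e are satisfied and e' drops from the rest; 1 of the 2^5 = 32 assignments to the other variables satisfy what remains.
With e = 0, by the same count on the reduced clause set, 1 assignment works.
(One model: a=T, b=F, c=T, d=F, e=F, f=F.)
Total: 1 + 1 = 2.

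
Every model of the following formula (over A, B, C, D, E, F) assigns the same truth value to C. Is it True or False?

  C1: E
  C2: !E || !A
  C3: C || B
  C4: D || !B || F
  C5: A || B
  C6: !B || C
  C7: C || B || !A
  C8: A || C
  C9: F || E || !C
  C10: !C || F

True

Suppose C = false.
The clause (E) is unit, so E = true.
The clause (!A) is unit, so A = false.
Now (A) is unsatisfied and unit — conflict.
So every satisfying assignment has C = True.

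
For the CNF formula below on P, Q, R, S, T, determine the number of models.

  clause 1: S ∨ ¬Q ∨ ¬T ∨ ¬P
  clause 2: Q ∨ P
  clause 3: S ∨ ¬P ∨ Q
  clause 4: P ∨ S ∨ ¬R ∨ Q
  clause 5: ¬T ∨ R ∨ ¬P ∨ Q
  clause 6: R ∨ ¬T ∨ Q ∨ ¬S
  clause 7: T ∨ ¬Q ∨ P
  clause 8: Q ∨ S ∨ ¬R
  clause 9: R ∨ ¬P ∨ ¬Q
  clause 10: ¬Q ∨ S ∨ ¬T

There are 2^5 = 32 truth assignments over (P, Q, R, S, T).
Split on T. With T = True, the clauses containing T are satisfied and ¬T drops from the rest; 4 of the 2^4 = 16 assignments to the other variables satisfy what remains.
With T = False, by the same count on the reduced clause set, 4 assignments work.
(One model: P=F, Q=T, R=F, S=T, T=T.)
Total: 4 + 4 = 8.

8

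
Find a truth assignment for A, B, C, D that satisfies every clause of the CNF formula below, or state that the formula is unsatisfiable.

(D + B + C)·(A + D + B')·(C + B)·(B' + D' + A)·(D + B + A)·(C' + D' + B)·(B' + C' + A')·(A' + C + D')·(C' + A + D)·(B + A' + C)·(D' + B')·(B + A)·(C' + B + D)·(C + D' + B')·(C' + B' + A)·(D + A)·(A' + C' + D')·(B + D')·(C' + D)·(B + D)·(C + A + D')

A ↦ 1; B ↦ 1; C ↦ 0; D ↦ 0

Branch on C: set C = 0.
(B) alone gives B = 1.
(D') alone gives D = 0.
(A) alone gives A = 1.
Every clause now holds.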